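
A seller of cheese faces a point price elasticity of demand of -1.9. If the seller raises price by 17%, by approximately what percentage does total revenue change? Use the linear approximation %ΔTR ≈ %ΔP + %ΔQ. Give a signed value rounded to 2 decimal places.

%ΔQ ≈ Ed × %ΔP = (-1.9) × (+17%) = -32.3000%
%ΔTR ≈ %ΔP + %ΔQ = (+17%) + (-32.3000%) = -15.3000%

-15.30%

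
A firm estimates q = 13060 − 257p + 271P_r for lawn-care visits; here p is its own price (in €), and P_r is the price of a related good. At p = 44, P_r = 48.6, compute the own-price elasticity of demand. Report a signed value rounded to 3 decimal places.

-0.758

At the given values, q = 13060 − 257(44) + 271(48.6) = 14922.6.
∂q/∂p = −257.
E = (-257) × (44/14922.6) = -0.75777…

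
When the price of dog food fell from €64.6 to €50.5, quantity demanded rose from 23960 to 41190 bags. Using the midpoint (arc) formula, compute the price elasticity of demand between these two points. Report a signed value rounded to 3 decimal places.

-2.159

%ΔQ = (41190 − 23960) / [(23960 + 41190)/2] = 17230/32575 = 0.528933…
%ΔP = (50.5 − 64.6) / [(64.6 + 50.5)/2] = -14.1/57.55 = -0.245004…
Arc Ed = %ΔQ / %ΔP = (17230/32575) / (-14.1/57.55) = -2.15887…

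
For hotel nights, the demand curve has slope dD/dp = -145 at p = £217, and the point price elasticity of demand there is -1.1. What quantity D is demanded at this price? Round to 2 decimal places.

28604.55

Ed = (dD/dp)·(p/D) ⇒ D = (dD/dp)·p/Ed = (-145)·217/(-1.1) = 28604.5454…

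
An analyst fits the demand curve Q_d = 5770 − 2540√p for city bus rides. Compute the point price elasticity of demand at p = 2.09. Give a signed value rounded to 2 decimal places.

dQ_d/dp = −2540/(2√p) = -878.477. At p = 2.09, Q_d = 2097.96.
Ed = (dQ_d/dp)·(p/Q_d) = (-878.477) × (2.09/2097.96) = -0.8751…

-0.88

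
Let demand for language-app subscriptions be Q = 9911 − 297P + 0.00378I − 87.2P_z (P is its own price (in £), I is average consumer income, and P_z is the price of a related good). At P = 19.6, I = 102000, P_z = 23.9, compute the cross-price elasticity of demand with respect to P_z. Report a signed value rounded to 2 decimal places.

-0.87

At the given values, Q = 9911 − 297(19.6) + 0.00378(102000) − 87.2(23.9) = 2391.28.
∂Q/∂P_z = -87.2.
E = (-87.2) × (23.9/2391.28) = -0.8715…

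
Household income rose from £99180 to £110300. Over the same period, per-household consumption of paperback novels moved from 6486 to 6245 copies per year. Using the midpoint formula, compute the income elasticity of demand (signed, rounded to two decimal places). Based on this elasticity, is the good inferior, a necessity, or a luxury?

-0.36; inferior

%ΔQ = (6245 − 6486)/[( 6486 + 6245)/2] = -241/6365.5 = -0.037860…
%ΔIncome = (110300 − 99180)/[( 99180 + 110300)/2] = 11120/104740 = 0.106167…
E_income = (-241/6365.5) / (11120/104740) = -0.3566…
E_income < 0 ⇒ inferior good.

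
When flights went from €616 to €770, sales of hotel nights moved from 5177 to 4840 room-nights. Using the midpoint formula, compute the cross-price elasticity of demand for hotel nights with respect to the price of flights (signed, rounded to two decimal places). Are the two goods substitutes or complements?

-0.30; complements

%ΔQ_{hotel nights} = (4840 − 5177)/avg = -337/5008.5 = -0.067285…
%ΔP_{flights} = (770 − 616)/avg = 154/693 = 0.222222…
E_cross = (-337/5008.5) / (154/693) = -0.3027…
E_cross < 0 ⇒ the goods are complements.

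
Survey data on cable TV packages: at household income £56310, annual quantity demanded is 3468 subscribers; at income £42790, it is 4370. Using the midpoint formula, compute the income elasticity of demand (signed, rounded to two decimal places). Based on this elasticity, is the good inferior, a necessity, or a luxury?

-0.84; inferior

%ΔQ = (4370 − 3468)/[( 3468 + 4370)/2] = 902/3919 = 0.230160…
%ΔIncome = (42790 − 56310)/[( 56310 + 42790)/2] = -13520/49550 = -0.272855…
E_income = (902/3919) / (-13520/49550) = -0.8435…
E_income < 0 ⇒ inferior good.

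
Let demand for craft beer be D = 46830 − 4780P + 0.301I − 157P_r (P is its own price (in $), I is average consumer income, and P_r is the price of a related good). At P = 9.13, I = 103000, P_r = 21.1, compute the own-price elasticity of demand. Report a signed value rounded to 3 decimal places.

-1.413

At the given values, D = 46830 − 4780(9.13) + 0.301(103000) − 157(21.1) = 30878.9.
∂D/∂P = −4780.
E = (-4780) × (9.13/30878.9) = -1.41330…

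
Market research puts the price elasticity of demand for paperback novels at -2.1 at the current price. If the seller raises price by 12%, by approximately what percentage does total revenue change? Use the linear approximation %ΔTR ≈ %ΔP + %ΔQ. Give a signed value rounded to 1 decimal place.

-13.2%

%ΔQ ≈ Ed × %ΔP = (-2.1) × (+12%) = -25.2000%
%ΔTR ≈ %ΔP + %ΔQ = (+12%) + (-25.2000%) = -13.2000%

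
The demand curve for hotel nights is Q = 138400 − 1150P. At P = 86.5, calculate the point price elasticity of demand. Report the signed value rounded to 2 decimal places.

-2.56

dQ/dP = −1150. At P = 86.5, Q = 138400 − 1150(86.5) = 38925.
Ed = (dQ/dP)·(P/Q) = −1150 × (86.5/38925) = -2.5555…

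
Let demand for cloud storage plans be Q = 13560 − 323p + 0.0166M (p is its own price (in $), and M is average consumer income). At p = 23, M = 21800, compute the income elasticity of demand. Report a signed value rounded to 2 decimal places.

At the given values, Q = 13560 − 323(23) + 0.0166(21800) = 6492.88.
∂Q/∂M = 0.0166.
E = (0.0166) × (21800/6492.88) = 0.0557…

0.06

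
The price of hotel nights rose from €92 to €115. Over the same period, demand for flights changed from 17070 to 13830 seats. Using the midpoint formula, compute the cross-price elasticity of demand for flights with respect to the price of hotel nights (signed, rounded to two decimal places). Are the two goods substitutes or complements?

-0.94; complements

%ΔQ_{flights} = (13830 − 17070)/avg = -3240/15450 = -0.209708…
%ΔP_{hotel nights} = (115 − 92)/avg = 23/103.5 = 0.222222…
E_cross = (-3240/15450) / (23/103.5) = -0.9436…
E_cross < 0 ⇒ the goods are complements.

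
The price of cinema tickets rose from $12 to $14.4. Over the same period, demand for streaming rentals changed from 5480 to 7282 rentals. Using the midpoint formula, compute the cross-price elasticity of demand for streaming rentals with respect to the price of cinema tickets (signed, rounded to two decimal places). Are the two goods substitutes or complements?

%ΔQ_{streaming rentals} = (7282 − 5480)/avg = 1802/6381 = 0.282400…
%ΔP_{cinema tickets} = (14.4 − 12)/avg = 2.4/13.2 = 0.181818…
E_cross = (1802/6381) / (2.4/13.2) = 1.5532…
E_cross > 0 ⇒ the goods are substitutes.

1.55; substitutes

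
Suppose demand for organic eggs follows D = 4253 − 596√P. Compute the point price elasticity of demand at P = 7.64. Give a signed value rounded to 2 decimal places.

-0.32

dD/dP = −596/(2√P) = -107.813. At P = 7.64, D = 2605.62.
Ed = (dD/dP)·(P/D) = (-107.813) × (7.64/2605.62) = -0.3161…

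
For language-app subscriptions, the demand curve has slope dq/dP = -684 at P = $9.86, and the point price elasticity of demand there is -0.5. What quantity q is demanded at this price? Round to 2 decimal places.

13488.48

Ed = (dq/dP)·(P/q) ⇒ q = (dq/dP)·P/Ed = (-684)·9.86/(-0.5) = 13488.48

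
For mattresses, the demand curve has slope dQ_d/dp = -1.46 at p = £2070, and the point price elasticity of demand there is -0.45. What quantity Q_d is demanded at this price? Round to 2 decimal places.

6716.00

Ed = (dQ_d/dp)·(p/Q_d) ⇒ Q_d = (dQ_d/dp)·p/Ed = (-1.46)·2070/(-0.45) = 6716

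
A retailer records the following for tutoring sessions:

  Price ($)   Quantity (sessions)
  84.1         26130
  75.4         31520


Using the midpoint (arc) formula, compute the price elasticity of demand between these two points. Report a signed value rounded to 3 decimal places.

-1.714

%ΔQ = (31520 − 26130) / [(26130 + 31520)/2] = 5390/28825 = 0.186990…
%ΔP = (75.4 − 84.1) / [(84.1 + 75.4)/2] = -8.7/79.75 = -0.109090…
Arc Ed = %ΔQ / %ΔP = (5390/28825) / (-8.7/79.75) = -1.71407…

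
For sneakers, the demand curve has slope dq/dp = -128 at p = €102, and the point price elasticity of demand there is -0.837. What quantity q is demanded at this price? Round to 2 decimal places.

Ed = (dq/dp)·(p/q) ⇒ q = (dq/dp)·p/Ed = (-128)·102/(-0.837) = 15598.5663…

15598.57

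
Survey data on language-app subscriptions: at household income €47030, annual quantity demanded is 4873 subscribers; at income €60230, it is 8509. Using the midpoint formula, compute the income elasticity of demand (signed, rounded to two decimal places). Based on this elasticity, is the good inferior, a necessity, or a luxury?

2.21; luxury

%ΔQ = (8509 − 4873)/[( 4873 + 8509)/2] = 3636/6691 = 0.543416…
%ΔIncome = (60230 − 47030)/[( 47030 + 60230)/2] = 13200/53630 = 0.246130…
E_income = (3636/6691) / (13200/53630) = 2.2078…
E_income > 1 ⇒ normal good, luxury.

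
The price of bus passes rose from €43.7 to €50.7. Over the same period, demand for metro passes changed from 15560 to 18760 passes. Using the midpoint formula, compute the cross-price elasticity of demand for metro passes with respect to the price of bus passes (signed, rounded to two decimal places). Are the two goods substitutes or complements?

1.26; substitutes

%ΔQ_{metro passes} = (18760 − 15560)/avg = 3200/17160 = 0.186480…
%ΔP_{bus passes} = (50.7 − 43.7)/avg = 7/47.2 = 0.148305…
E_cross = (3200/17160) / (7/47.2) = 1.2574…
E_cross > 0 ⇒ the goods are substitutes.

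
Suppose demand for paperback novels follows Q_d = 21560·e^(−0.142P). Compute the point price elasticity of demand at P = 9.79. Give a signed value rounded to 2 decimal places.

-1.39

dQ_d/dP = −0.142·Q_d = -762.412. At P = 9.79, Q_d = 5369.1.
Ed = (dQ_d/dP)·(P/Q_d) = (-762.412) × (9.79/5369.1) = -1.3901…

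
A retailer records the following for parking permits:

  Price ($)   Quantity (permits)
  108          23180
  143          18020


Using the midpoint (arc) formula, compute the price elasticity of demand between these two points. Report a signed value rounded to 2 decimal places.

-0.90

%ΔQ = (18020 − 23180) / [(23180 + 18020)/2] = -5160/20600 = -0.250485…
%ΔP = (143 − 108) / [(108 + 143)/2] = 35/125.5 = 0.278884…
Arc Ed = %ΔQ / %ΔP = (-5160/20600) / (35/125.5) = -0.8981…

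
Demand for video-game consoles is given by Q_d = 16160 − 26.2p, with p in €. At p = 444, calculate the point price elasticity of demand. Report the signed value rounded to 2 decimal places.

-2.57

dQ_d/dp = −26.2. At p = 444, Q_d = 16160 − 26.2(444) = 4527.2.
Ed = (dQ_d/dp)·(p/Q_d) = −26.2 × (444/4527.2) = -2.5695…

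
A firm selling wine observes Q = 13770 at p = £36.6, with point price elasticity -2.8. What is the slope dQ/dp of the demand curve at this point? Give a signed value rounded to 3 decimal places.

Ed = (dQ/dp)·(p/Q) ⇒ dQ/dp = Ed·Q/p = (-2.8)·13770/36.6 = -1053.44262…

-1053.443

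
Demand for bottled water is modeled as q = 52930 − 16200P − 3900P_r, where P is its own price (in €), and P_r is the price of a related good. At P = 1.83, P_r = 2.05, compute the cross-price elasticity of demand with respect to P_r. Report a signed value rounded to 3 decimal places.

-0.523

At the given values, q = 52930 − 16200(1.83) − 3900(2.05) = 15289.
∂q/∂P_r = -3900.
E = (-3900) × (2.05/15289) = -0.52292…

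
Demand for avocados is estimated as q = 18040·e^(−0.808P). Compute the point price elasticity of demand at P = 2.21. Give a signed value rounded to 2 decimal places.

-1.79

dq/dP = −0.808·q = -2444.2. At P = 2.21, q = 3025.
Ed = (dq/dP)·(P/q) = (-2444.2) × (2.21/3025) = -1.7856…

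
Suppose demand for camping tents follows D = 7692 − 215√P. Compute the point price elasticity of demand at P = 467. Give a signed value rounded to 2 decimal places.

-0.76

dD/dP = −215/(2√P) = -4.97451. At P = 467, D = 3045.81.
Ed = (dD/dP)·(P/D) = (-4.97451) × (467/3045.81) = -0.7627…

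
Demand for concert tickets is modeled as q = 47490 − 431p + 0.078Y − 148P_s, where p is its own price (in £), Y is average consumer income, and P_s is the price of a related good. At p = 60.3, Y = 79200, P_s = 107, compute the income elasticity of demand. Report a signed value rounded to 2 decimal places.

0.52

At the given values, q = 47490 − 431(60.3) + 0.078(79200) − 148(107) = 11842.3.
∂q/∂Y = 0.078.
E = (0.078) × (79200/11842.3) = 0.5216…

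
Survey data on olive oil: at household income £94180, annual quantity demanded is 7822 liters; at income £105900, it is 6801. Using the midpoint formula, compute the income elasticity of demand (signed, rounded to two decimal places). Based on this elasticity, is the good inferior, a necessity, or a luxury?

%ΔQ = (6801 − 7822)/[( 7822 + 6801)/2] = -1021/7311.5 = -0.139643…
%ΔIncome = (105900 − 94180)/[( 94180 + 105900)/2] = 11720/100040 = 0.117153…
E_income = (-1021/7311.5) / (11720/100040) = -1.1919…
E_income < 0 ⇒ inferior good.

-1.19; inferior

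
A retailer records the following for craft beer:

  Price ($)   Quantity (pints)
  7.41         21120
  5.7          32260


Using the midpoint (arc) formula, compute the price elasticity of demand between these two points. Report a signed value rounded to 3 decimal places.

%ΔQ = (32260 − 21120) / [(21120 + 32260)/2] = 11140/26690 = 0.417384…
%ΔP = (5.7 − 7.41) / [(7.41 + 5.7)/2] = -1.71/6.555 = -0.260869…
Arc Ed = %ΔQ / %ΔP = (11140/26690) / (-1.71/6.555) = -1.59997…

-1.600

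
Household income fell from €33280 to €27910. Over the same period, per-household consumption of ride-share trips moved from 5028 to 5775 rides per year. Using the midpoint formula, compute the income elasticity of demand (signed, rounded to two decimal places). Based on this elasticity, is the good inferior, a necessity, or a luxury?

%ΔQ = (5775 − 5028)/[( 5028 + 5775)/2] = 747/5401.5 = 0.138294…
%ΔIncome = (27910 − 33280)/[( 33280 + 27910)/2] = -5370/30595 = -0.175518…
E_income = (747/5401.5) / (-5370/30595) = -0.7879…
E_income < 0 ⇒ inferior good.

-0.79; inferior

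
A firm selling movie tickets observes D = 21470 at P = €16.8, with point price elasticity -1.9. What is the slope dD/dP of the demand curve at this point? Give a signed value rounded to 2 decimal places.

-2428.15

Ed = (dD/dP)·(P/D) ⇒ dD/dP = Ed·D/P = (-1.9)·21470/16.8 = -2428.1547…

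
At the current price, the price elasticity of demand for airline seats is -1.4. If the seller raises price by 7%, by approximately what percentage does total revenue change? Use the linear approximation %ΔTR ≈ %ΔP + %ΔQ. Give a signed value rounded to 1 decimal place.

%ΔQ ≈ Ed × %ΔP = (-1.4) × (+7%) = -9.8000%
%ΔTR ≈ %ΔP + %ΔQ = (+7%) + (-9.8000%) = -2.8000%

-2.8%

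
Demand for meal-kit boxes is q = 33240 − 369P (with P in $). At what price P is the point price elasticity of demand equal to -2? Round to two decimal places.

60.05

Ed = −369P/(33240 − 369P). Set this equal to -2:
369P = 2·(33240 − 369P) ⇒ 369P(1 + 2) = 2·33240
P = 2·33240 / (369·3) = 60.0542…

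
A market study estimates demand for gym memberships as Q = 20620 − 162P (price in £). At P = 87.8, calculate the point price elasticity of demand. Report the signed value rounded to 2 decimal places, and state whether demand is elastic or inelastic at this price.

dQ/dP = −162. At P = 87.8, Q = 20620 − 162(87.8) = 6396.4.
Ed = (dQ/dP)·(P/Q) = −162 × (87.8/6396.4) = -2.2236…
|Ed| = 2.22 > 1, so demand is elastic.

-2.22; elastic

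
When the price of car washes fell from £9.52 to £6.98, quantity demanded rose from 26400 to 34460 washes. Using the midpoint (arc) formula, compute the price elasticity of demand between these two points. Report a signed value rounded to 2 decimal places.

-0.86

%ΔQ = (34460 − 26400) / [(26400 + 34460)/2] = 8060/30430 = 0.264870…
%ΔP = (6.98 − 9.52) / [(9.52 + 6.98)/2] = -2.54/8.25 = -0.307878…
Arc Ed = %ΔQ / %ΔP = (8060/30430) / (-2.54/8.25) = -0.8603…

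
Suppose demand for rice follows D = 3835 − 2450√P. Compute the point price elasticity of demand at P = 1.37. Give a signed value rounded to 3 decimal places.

dD/dP = −2450/(2√P) = -1046.59. At P = 1.37, D = 967.349.
Ed = (dD/dP)·(P/D) = (-1046.59) × (1.37/967.349) = -1.48222…

-1.482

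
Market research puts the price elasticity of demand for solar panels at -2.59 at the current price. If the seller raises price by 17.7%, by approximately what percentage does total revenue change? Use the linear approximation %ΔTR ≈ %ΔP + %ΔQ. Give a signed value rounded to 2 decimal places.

-28.14%

%ΔQ ≈ Ed × %ΔP = (-2.59) × (+17.7%) = -45.8430%
%ΔTR ≈ %ΔP + %ΔQ = (+17.7%) + (-45.8430%) = -28.1430%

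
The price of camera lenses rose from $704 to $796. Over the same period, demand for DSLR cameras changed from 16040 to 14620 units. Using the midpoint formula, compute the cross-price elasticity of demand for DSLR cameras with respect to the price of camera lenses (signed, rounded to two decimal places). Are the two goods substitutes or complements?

%ΔQ_{DSLR cameras} = (14620 − 16040)/avg = -1420/15330 = -0.092628…
%ΔP_{camera lenses} = (796 − 704)/avg = 92/750 = 0.122666…
E_cross = (-1420/15330) / (92/750) = -0.7551…
E_cross < 0 ⇒ the goods are complements.

-0.76; complements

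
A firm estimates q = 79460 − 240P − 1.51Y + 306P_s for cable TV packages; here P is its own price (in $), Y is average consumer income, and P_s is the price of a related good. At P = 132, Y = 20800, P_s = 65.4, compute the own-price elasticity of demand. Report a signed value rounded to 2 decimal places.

-0.87

At the given values, q = 79460 − 240(132) − 1.51(20800) + 306(65.4) = 36384.4.
∂q/∂P = −240.
E = (-240) × (132/36384.4) = -0.8707…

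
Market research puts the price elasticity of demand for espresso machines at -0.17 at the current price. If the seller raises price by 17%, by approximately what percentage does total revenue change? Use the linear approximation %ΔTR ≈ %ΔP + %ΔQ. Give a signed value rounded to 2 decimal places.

%ΔQ ≈ Ed × %ΔP = (-0.17) × (+17%) = -2.8900%
%ΔTR ≈ %ΔP + %ΔQ = (+17%) + (-2.8900%) = +14.1100%

+14.11%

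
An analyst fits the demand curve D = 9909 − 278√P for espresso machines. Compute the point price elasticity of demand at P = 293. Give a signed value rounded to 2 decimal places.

-0.46

dD/dP = −278/(2√P) = -8.12047. At P = 293, D = 5150.41.
Ed = (dD/dP)·(P/D) = (-8.12047) × (293/5150.41) = -0.4619…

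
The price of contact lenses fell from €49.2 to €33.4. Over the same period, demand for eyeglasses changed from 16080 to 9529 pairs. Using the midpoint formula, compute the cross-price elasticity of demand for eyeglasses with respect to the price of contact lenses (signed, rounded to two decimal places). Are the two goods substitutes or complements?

%ΔQ_{eyeglasses} = (9529 − 16080)/avg = -6551/12804.5 = -0.511617…
%ΔP_{contact lenses} = (33.4 − 49.2)/avg = -15.8/41.3 = -0.382566…
E_cross = (-6551/12804.5) / (-15.8/41.3) = 1.3373…
E_cross > 0 ⇒ the goods are substitutes.

1.34; substitutes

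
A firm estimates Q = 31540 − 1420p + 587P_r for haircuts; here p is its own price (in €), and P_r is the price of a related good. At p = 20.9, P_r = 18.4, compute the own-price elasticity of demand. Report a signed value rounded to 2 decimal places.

At the given values, Q = 31540 − 1420(20.9) + 587(18.4) = 12662.8.
∂Q/∂p = −1420.
E = (-1420) × (20.9/12662.8) = -2.3437…

-2.34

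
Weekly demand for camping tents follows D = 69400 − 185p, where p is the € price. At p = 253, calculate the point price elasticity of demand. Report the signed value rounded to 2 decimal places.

-2.07

dD/dp = −185. At p = 253, D = 69400 − 185(253) = 22595.
Ed = (dD/dp)·(p/D) = −185 × (253/22595) = -2.0714…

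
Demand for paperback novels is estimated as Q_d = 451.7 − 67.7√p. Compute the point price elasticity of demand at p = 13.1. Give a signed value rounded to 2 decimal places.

-0.59

dQ_d/dp = −67.7/(2√p) = -9.3524. At p = 13.1, Q_d = 206.667.
Ed = (dQ_d/dp)·(p/Q_d) = (-9.3524) × (13.1/206.667) = -0.5928…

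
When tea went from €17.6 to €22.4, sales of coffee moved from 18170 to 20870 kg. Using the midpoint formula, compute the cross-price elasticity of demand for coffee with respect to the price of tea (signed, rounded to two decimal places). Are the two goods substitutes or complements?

0.58; substitutes

%ΔQ_{coffee} = (20870 − 18170)/avg = 2700/19520 = 0.138319…
%ΔP_{tea} = (22.4 − 17.6)/avg = 4.8/20 = 0.24
E_cross = (2700/19520) / (4.8/20) = 0.5763…
E_cross > 0 ⇒ the goods are substitutes.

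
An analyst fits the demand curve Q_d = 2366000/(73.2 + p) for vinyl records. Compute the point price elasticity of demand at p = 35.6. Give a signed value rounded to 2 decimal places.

-0.33

dQ_d/dp = −2366000/(73.2 + p)² = -199.874. At p = 35.6, Q_d = 21746.3.
Ed = (dQ_d/dp)·(p/Q_d) = (-199.874) × (35.6/21746.3) = -0.3272…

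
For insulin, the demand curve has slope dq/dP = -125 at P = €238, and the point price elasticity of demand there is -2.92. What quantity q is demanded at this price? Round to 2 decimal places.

Ed = (dq/dP)·(P/q) ⇒ q = (dq/dP)·P/Ed = (-125)·238/(-2.92) = 10188.3561…

10188.36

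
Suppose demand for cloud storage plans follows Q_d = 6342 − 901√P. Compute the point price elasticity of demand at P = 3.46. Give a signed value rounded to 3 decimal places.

-0.180

dQ_d/dP = −901/(2√P) = -242.19. At P = 3.46, Q_d = 4666.04.
Ed = (dQ_d/dP)·(P/Q_d) = (-242.19) × (3.46/4666.04) = -0.17959…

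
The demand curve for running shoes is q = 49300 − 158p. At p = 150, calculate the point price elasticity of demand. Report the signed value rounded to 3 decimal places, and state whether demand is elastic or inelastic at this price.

dq/dp = −158. At p = 150, q = 49300 − 158(150) = 25600.
Ed = (dq/dp)·(p/q) = −158 × (150/25600) = -0.92578…
|Ed| = 0.926 < 1, so demand is inelastic.

-0.926; inelastic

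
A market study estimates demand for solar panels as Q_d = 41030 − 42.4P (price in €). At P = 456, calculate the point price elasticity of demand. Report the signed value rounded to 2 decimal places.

dQ_d/dP = −42.4. At P = 456, Q_d = 41030 − 42.4(456) = 21695.6.
Ed = (dQ_d/dP)·(P/Q_d) = −42.4 × (456/21695.6) = -0.8911…

-0.89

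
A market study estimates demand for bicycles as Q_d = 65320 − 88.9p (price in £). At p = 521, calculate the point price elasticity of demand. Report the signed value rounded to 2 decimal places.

-2.44

dQ_d/dp = −88.9. At p = 521, Q_d = 65320 − 88.9(521) = 19003.1.
Ed = (dQ_d/dp)·(p/Q_d) = −88.9 × (521/19003.1) = -2.4373…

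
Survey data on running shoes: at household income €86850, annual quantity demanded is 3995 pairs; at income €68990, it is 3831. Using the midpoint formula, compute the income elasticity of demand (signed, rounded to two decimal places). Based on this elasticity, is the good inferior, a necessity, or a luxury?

0.18; necessity

%ΔQ = (3831 − 3995)/[( 3995 + 3831)/2] = -164/3913 = -0.041911…
%ΔIncome = (68990 − 86850)/[( 86850 + 68990)/2] = -17860/77920 = -0.229209…
E_income = (-164/3913) / (-17860/77920) = 0.1828…
0 < E_income < 1 ⇒ normal good, necessity.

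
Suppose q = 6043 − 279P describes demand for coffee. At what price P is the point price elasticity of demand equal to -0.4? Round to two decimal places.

Ed = −279P/(6043 − 279P). Set this equal to -0.4:
279P = 0.4·(6043 − 279P) ⇒ 279P(1 + 0.4) = 0.4·6043
P = 0.4·6043 / (279·1.4) = 6.1884…

6.19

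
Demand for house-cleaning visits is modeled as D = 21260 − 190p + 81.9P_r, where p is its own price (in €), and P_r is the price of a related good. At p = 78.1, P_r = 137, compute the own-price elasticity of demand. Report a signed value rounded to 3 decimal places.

-0.841

At the given values, D = 21260 − 190(78.1) + 81.9(137) = 17641.3.
∂D/∂p = −190.
E = (-190) × (78.1/17641.3) = -0.84115…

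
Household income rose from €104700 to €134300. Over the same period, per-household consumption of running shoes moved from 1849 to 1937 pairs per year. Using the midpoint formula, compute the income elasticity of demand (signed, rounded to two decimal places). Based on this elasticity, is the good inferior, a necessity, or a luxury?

%ΔQ = (1937 − 1849)/[( 1849 + 1937)/2] = 88/1893 = 0.046487…
%ΔIncome = (134300 − 104700)/[( 104700 + 134300)/2] = 29600/119500 = 0.247698…
E_income = (88/1893) / (29600/119500) = 0.1876…
0 < E_income < 1 ⇒ normal good, necessity.

0.19; necessity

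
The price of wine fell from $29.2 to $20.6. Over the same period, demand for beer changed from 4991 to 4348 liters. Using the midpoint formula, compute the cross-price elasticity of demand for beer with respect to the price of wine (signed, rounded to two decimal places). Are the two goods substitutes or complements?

0.40; substitutes

%ΔQ_{beer} = (4348 − 4991)/avg = -643/4669.5 = -0.137702…
%ΔP_{wine} = (20.6 − 29.2)/avg = -8.6/24.9 = -0.345381…
E_cross = (-643/4669.5) / (-8.6/24.9) = 0.3986…
E_cross > 0 ⇒ the goods are substitutes.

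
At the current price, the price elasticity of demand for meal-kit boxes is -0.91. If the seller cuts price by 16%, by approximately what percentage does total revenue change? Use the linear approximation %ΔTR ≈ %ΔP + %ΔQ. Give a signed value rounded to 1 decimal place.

%ΔQ ≈ Ed × %ΔP = (-0.91) × (-16%) = +14.5600%
%ΔTR ≈ %ΔP + %ΔQ = (-16%) + (+14.5600%) = -1.4400%

-1.4%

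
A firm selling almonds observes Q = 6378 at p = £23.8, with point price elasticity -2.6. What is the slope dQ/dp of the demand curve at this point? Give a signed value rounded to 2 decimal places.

-696.76

Ed = (dQ/dp)·(p/Q) ⇒ dQ/dp = Ed·Q/p = (-2.6)·6378/23.8 = -696.7563…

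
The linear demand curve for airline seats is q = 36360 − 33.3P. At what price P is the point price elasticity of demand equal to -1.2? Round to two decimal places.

595.58

Ed = −33.3P/(36360 − 33.3P). Set this equal to -1.2:
33.3P = 1.2·(36360 − 33.3P) ⇒ 33.3P(1 + 1.2) = 1.2·36360
P = 1.2·36360 / (33.3·2.2) = 595.5773…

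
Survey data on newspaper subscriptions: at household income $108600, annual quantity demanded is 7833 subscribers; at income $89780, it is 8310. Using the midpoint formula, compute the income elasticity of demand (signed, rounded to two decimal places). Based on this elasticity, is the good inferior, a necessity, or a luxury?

%ΔQ = (8310 − 7833)/[( 7833 + 8310)/2] = 477/8071.5 = 0.059096…
%ΔIncome = (89780 − 108600)/[( 108600 + 89780)/2] = -18820/99190 = -0.189736…
E_income = (477/8071.5) / (-18820/99190) = -0.3114…
E_income < 0 ⇒ inferior good.

-0.31; inferior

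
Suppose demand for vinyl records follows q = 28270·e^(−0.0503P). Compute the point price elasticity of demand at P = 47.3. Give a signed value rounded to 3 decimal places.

dq/dP = −0.0503·q = -131.712. At P = 47.3, q = 2618.52.
Ed = (dq/dP)·(P/q) = (-131.712) × (47.3/2618.52) = -2.37919

-2.379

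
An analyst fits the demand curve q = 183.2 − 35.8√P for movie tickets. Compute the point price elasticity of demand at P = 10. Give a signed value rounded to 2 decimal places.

dq/dP = −35.8/(2√P) = -5.66048. At P = 10, q = 69.9905.
Ed = (dq/dP)·(P/q) = (-5.66048) × (10/69.9905) = -0.8087…

-0.81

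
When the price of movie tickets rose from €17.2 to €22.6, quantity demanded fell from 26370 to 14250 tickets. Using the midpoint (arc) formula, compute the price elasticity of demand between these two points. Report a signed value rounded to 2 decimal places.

-2.20

%ΔQ = (14250 − 26370) / [(26370 + 14250)/2] = -12120/20310 = -0.596750…
%ΔP = (22.6 − 17.2) / [(17.2 + 22.6)/2] = 5.4/19.9 = 0.271356…
Arc Ed = %ΔQ / %ΔP = (-12120/20310) / (5.4/19.9) = -2.1991…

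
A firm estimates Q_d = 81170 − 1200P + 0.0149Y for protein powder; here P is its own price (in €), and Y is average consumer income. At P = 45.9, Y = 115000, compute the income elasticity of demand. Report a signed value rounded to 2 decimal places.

At the given values, Q_d = 81170 − 1200(45.9) + 0.0149(115000) = 27803.5.
∂Q_d/∂Y = 0.0149.
E = (0.0149) × (115000/27803.5) = 0.0616…

0.06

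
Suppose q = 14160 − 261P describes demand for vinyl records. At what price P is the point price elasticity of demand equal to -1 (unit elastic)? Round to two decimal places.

Ed = −261P/(14160 − 261P). Set this equal to -1:
261P = 1·(14160 − 261P) ⇒ 261P(1 + 1) = 1·14160
P = 1·14160 / (261·2) = 27.1264…

27.13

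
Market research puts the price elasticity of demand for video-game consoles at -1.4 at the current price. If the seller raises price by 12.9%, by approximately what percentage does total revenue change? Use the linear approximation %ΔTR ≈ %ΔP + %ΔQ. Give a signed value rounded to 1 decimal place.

-5.2%

%ΔQ ≈ Ed × %ΔP = (-1.4) × (+12.9%) = -18.0600%
%ΔTR ≈ %ΔP + %ΔQ = (+12.9%) + (-18.0600%) = -5.1600%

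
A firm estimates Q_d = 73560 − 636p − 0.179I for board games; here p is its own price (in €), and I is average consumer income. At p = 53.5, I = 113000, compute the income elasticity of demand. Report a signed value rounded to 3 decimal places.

At the given values, Q_d = 73560 − 636(53.5) − 0.179(113000) = 19307.
∂Q_d/∂I = -0.179.
E = (-0.179) × (113000/19307) = -1.04765…

-1.048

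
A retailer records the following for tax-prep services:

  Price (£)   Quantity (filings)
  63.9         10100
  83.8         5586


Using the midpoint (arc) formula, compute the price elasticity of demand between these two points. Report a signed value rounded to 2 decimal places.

-2.14

%ΔQ = (5586 − 10100) / [(10100 + 5586)/2] = -4514/7843 = -0.575545…
%ΔP = (83.8 − 63.9) / [(63.9 + 83.8)/2] = 19.9/73.85 = 0.269465…
Arc Ed = %ΔQ / %ΔP = (-4514/7843) / (19.9/73.85) = -2.1358…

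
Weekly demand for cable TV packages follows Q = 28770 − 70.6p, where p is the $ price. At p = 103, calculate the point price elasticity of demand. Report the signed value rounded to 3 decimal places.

dQ/dp = −70.6. At p = 103, Q = 28770 − 70.6(103) = 21498.2.
Ed = (dQ/dp)·(p/Q) = −70.6 × (103/21498.2) = -0.33825…

-0.338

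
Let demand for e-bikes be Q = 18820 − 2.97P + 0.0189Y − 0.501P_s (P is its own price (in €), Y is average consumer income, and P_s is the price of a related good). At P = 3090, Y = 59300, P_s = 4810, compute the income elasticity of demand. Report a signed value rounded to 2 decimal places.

0.13

At the given values, Q = 18820 − 2.97(3090) + 0.0189(59300) − 0.501(4810) = 8353.66.
∂Q/∂Y = 0.0189.
E = (0.0189) × (59300/8353.66) = 0.1341…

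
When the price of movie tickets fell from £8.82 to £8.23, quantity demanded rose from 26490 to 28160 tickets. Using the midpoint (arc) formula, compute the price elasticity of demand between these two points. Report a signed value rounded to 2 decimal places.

-0.88

%ΔQ = (28160 − 26490) / [(26490 + 28160)/2] = 1670/27325 = 0.061116…
%ΔP = (8.23 − 8.82) / [(8.82 + 8.23)/2] = -0.59/8.525 = -0.069208…
Arc Ed = %ΔQ / %ΔP = (1670/27325) / (-0.59/8.525) = -0.8830…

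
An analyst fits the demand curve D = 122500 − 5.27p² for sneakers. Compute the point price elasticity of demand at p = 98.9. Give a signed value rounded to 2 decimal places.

dD/dp = −2·5.27·p = -1042.406. At p = 98.9, D = 70953.0233.
Ed = (dD/dp)·(p/D) = (-1042.406) × (98.9/70953.0233) = -1.4529…

-1.45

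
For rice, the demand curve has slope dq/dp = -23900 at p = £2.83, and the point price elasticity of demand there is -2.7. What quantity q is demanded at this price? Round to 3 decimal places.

25050.741

Ed = (dq/dp)·(p/q) ⇒ q = (dq/dp)·p/Ed = (-23900)·2.83/(-2.7) = 25050.74074…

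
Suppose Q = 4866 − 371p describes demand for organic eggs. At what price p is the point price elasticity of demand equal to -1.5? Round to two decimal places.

7.87

Ed = −371p/(4866 − 371p). Set this equal to -1.5:
371p = 1.5·(4866 − 371p) ⇒ 371p(1 + 1.5) = 1.5·4866
p = 1.5·4866 / (371·2.5) = 7.8695…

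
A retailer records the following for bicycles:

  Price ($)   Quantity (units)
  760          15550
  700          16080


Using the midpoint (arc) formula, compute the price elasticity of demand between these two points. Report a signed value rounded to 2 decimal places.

%ΔQ = (16080 − 15550) / [(15550 + 16080)/2] = 530/15815 = 0.033512…
%ΔP = (700 − 760) / [(760 + 700)/2] = -60/730 = -0.082191…
Arc Ed = %ΔQ / %ΔP = (530/15815) / (-60/730) = -0.4077…

-0.41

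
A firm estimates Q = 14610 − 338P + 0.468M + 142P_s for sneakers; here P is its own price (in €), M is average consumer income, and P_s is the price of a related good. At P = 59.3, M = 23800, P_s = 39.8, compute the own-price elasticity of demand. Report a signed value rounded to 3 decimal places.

At the given values, Q = 14610 − 338(59.3) + 0.468(23800) + 142(39.8) = 11356.6.
∂Q/∂P = −338.
E = (-338) × (59.3/11356.6) = -1.76491…

-1.765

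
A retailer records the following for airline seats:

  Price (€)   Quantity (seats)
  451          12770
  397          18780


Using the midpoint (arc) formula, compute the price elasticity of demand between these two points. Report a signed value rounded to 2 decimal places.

%ΔQ = (18780 − 12770) / [(12770 + 18780)/2] = 6010/15775 = 0.380982…
%ΔP = (397 − 451) / [(451 + 397)/2] = -54/424 = -0.127358…
Arc Ed = %ΔQ / %ΔP = (6010/15775) / (-54/424) = -2.9914…

-2.99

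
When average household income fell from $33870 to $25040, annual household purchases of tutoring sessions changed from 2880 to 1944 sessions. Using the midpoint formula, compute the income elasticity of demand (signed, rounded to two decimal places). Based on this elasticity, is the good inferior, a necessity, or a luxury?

%ΔQ = (1944 − 2880)/[( 2880 + 1944)/2] = -936/2412 = -0.388059…
%ΔIncome = (25040 − 33870)/[( 33870 + 25040)/2] = -8830/29455 = -0.299779…
E_income = (-936/2412) / (-8830/29455) = 1.2944…
E_income > 1 ⇒ normal good, luxury.

1.29; luxury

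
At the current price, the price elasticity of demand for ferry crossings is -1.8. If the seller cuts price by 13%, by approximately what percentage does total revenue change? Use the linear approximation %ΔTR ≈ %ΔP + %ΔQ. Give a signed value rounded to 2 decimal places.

+10.40%

%ΔQ ≈ Ed × %ΔP = (-1.8) × (-13%) = +23.4000%
%ΔTR ≈ %ΔP + %ΔQ = (-13%) + (+23.4000%) = +10.4000%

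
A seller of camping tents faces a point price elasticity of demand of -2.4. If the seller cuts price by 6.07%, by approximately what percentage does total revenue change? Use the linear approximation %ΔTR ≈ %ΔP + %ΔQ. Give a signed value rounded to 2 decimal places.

%ΔQ ≈ Ed × %ΔP = (-2.4) × (-6.07%) = +14.5680%
%ΔTR ≈ %ΔP + %ΔQ = (-6.07%) + (+14.5680%) = +8.4980%

+8.50%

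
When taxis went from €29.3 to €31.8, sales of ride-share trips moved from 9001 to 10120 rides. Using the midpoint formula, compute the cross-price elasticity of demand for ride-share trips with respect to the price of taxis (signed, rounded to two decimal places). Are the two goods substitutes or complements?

1.43; substitutes

%ΔQ_{ride-share trips} = (10120 − 9001)/avg = 1119/9560.5 = 0.117044…
%ΔP_{taxis} = (31.8 − 29.3)/avg = 2.5/30.55 = 0.081833…
E_cross = (1119/9560.5) / (2.5/30.55) = 1.4302…
E_cross > 0 ⇒ the goods are substitutes.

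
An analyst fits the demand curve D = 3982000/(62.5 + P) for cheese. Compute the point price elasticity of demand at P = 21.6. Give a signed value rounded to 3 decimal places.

dD/dP = −3982000/(62.5 + P)² = -563.001. At P = 21.6, D = 47348.4.
Ed = (dD/dP)·(P/D) = (-563.001) × (21.6/47348.4) = -0.25683…

-0.257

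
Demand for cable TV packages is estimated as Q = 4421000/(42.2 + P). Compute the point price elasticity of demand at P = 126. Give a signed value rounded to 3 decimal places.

-0.749

dQ/dP = −4421000/(42.2 + P)² = -156.267. At P = 126, Q = 26284.2.
Ed = (dQ/dP)·(P/Q) = (-156.267) × (126/26284.2) = -0.74910…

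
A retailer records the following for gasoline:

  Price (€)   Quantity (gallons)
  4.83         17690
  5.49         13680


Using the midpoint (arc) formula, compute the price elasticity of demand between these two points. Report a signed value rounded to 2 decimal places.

-2.00

%ΔQ = (13680 − 17690) / [(17690 + 13680)/2] = -4010/15685 = -0.255658…
%ΔP = (5.49 − 4.83) / [(4.83 + 5.49)/2] = 0.66/5.16 = 0.127906…
Arc Ed = %ΔQ / %ΔP = (-4010/15685) / (0.66/5.16) = -1.9987…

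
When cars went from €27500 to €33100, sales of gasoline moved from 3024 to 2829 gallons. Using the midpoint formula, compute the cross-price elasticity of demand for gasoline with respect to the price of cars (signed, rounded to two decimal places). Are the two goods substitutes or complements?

%ΔQ_{gasoline} = (2829 − 3024)/avg = -195/2926.5 = -0.066632…
%ΔP_{cars} = (33100 − 27500)/avg = 5600/30300 = 0.184818…
E_cross = (-195/2926.5) / (5600/30300) = -0.3605…
E_cross < 0 ⇒ the goods are complements.

-0.36; complements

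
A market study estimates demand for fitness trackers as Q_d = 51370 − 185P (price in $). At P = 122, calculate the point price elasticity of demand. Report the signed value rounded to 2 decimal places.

dQ_d/dP = −185. At P = 122, Q_d = 51370 − 185(122) = 28800.
Ed = (dQ_d/dP)·(P/Q_d) = −185 × (122/28800) = -0.7836…

-0.78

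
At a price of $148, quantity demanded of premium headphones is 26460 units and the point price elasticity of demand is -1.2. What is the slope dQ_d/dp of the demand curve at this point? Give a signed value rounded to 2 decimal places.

Ed = (dQ_d/dp)·(p/Q_d) ⇒ dQ_d/dp = Ed·Q_d/p = (-1.2)·26460/148 = -214.5405…

-214.54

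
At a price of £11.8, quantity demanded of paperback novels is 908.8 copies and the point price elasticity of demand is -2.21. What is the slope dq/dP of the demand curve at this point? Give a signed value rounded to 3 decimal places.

Ed = (dq/dP)·(P/q) ⇒ dq/dP = Ed·q/P = (-2.21)·908.8/11.8 = -170.20745…

-170.207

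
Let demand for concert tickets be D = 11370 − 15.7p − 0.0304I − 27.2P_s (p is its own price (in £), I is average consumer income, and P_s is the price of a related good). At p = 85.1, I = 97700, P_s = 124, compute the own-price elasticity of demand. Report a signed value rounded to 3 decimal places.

-0.362

At the given values, D = 11370 − 15.7(85.1) − 0.0304(97700) − 27.2(124) = 3691.05.
∂D/∂p = −15.7.
E = (-15.7) × (85.1/3691.05) = -0.36197…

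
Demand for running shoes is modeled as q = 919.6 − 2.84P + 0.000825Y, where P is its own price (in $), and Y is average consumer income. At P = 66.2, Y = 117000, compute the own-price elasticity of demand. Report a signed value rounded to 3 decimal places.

-0.227

At the given values, q = 919.6 − 2.84(66.2) + 0.000825(117000) = 828.117.
∂q/∂P = −2.84.
E = (-2.84) × (66.2/828.117) = -0.22703…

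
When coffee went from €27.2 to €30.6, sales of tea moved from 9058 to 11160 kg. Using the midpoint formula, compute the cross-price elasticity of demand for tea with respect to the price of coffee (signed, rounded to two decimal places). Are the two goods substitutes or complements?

1.77; substitutes

%ΔQ_{tea} = (11160 − 9058)/avg = 2102/10109 = 0.207933…
%ΔP_{coffee} = (30.6 − 27.2)/avg = 3.4/28.9 = 0.117647…
E_cross = (2102/10109) / (3.4/28.9) = 1.7674…
E_cross > 0 ⇒ the goods are substitutes.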